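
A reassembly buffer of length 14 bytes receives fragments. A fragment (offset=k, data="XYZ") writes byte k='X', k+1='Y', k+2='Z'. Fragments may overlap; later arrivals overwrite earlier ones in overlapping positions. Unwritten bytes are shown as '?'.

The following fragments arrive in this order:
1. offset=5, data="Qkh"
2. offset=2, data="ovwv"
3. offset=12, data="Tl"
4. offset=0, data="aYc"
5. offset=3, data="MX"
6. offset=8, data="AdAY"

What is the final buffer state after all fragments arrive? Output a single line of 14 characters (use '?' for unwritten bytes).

Answer: aYcMXvkhAdAYTl

Derivation:
Fragment 1: offset=5 data="Qkh" -> buffer=?????Qkh??????
Fragment 2: offset=2 data="ovwv" -> buffer=??ovwvkh??????
Fragment 3: offset=12 data="Tl" -> buffer=??ovwvkh????Tl
Fragment 4: offset=0 data="aYc" -> buffer=aYcvwvkh????Tl
Fragment 5: offset=3 data="MX" -> buffer=aYcMXvkh????Tl
Fragment 6: offset=8 data="AdAY" -> buffer=aYcMXvkhAdAYTl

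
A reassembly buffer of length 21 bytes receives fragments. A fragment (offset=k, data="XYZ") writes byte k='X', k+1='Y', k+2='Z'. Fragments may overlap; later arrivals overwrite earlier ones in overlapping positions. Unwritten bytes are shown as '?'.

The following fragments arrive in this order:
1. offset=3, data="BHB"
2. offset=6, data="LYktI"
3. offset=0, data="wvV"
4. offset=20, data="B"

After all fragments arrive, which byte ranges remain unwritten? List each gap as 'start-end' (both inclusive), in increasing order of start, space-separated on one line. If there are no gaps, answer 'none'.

Answer: 11-19

Derivation:
Fragment 1: offset=3 len=3
Fragment 2: offset=6 len=5
Fragment 3: offset=0 len=3
Fragment 4: offset=20 len=1
Gaps: 11-19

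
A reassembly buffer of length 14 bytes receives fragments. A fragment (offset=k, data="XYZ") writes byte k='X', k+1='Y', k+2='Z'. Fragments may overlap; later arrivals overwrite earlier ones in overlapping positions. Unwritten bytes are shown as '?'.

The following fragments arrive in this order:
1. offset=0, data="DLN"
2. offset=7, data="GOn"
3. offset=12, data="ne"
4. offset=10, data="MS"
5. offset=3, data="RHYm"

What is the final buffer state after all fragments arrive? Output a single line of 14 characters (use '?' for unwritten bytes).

Fragment 1: offset=0 data="DLN" -> buffer=DLN???????????
Fragment 2: offset=7 data="GOn" -> buffer=DLN????GOn????
Fragment 3: offset=12 data="ne" -> buffer=DLN????GOn??ne
Fragment 4: offset=10 data="MS" -> buffer=DLN????GOnMSne
Fragment 5: offset=3 data="RHYm" -> buffer=DLNRHYmGOnMSne

Answer: DLNRHYmGOnMSne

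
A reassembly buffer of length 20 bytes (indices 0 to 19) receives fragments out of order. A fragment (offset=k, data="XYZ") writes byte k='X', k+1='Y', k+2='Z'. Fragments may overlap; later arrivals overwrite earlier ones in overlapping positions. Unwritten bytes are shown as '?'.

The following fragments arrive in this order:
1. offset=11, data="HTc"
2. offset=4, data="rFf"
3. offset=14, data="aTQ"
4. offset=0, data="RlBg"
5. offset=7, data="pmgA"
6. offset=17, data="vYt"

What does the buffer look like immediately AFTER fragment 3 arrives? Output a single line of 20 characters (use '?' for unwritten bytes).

Fragment 1: offset=11 data="HTc" -> buffer=???????????HTc??????
Fragment 2: offset=4 data="rFf" -> buffer=????rFf????HTc??????
Fragment 3: offset=14 data="aTQ" -> buffer=????rFf????HTcaTQ???

Answer: ????rFf????HTcaTQ???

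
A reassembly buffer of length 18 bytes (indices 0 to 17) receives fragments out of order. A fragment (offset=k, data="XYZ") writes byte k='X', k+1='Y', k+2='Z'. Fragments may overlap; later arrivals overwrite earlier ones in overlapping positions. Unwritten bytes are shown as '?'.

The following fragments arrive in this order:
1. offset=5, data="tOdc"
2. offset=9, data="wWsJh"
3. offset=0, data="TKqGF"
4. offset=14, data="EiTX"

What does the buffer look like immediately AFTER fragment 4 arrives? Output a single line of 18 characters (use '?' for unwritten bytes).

Fragment 1: offset=5 data="tOdc" -> buffer=?????tOdc?????????
Fragment 2: offset=9 data="wWsJh" -> buffer=?????tOdcwWsJh????
Fragment 3: offset=0 data="TKqGF" -> buffer=TKqGFtOdcwWsJh????
Fragment 4: offset=14 data="EiTX" -> buffer=TKqGFtOdcwWsJhEiTX

Answer: TKqGFtOdcwWsJhEiTX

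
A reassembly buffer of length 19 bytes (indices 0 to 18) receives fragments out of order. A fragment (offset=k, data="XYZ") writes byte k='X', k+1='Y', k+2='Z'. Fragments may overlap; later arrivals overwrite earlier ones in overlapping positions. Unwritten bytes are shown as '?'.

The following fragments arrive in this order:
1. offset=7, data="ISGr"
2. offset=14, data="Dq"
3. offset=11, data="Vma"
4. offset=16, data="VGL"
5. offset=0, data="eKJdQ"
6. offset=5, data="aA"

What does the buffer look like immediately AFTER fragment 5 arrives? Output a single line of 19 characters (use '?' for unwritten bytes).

Answer: eKJdQ??ISGrVmaDqVGL

Derivation:
Fragment 1: offset=7 data="ISGr" -> buffer=???????ISGr????????
Fragment 2: offset=14 data="Dq" -> buffer=???????ISGr???Dq???
Fragment 3: offset=11 data="Vma" -> buffer=???????ISGrVmaDq???
Fragment 4: offset=16 data="VGL" -> buffer=???????ISGrVmaDqVGL
Fragment 5: offset=0 data="eKJdQ" -> buffer=eKJdQ??ISGrVmaDqVGL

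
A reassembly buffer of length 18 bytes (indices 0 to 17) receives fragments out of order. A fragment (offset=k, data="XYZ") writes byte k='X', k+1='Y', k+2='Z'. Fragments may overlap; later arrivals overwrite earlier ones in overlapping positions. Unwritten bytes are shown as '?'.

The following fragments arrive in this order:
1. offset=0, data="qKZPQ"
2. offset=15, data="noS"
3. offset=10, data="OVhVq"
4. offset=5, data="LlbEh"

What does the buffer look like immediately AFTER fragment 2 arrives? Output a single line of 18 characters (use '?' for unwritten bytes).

Answer: qKZPQ??????????noS

Derivation:
Fragment 1: offset=0 data="qKZPQ" -> buffer=qKZPQ?????????????
Fragment 2: offset=15 data="noS" -> buffer=qKZPQ??????????noS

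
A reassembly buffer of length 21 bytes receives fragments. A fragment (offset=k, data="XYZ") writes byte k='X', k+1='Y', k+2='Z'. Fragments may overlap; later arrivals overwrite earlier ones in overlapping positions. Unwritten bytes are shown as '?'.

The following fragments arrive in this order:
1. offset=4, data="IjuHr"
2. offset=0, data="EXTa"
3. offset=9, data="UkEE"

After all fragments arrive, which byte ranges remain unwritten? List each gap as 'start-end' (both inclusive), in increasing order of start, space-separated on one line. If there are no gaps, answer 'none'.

Answer: 13-20

Derivation:
Fragment 1: offset=4 len=5
Fragment 2: offset=0 len=4
Fragment 3: offset=9 len=4
Gaps: 13-20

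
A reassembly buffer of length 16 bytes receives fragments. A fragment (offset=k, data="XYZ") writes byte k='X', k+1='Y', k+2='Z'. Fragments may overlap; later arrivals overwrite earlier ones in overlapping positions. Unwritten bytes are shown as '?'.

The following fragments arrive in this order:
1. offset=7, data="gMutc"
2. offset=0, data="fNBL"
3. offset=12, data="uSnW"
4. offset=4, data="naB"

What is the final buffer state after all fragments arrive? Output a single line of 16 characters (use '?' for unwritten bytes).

Answer: fNBLnaBgMutcuSnW

Derivation:
Fragment 1: offset=7 data="gMutc" -> buffer=???????gMutc????
Fragment 2: offset=0 data="fNBL" -> buffer=fNBL???gMutc????
Fragment 3: offset=12 data="uSnW" -> buffer=fNBL???gMutcuSnW
Fragment 4: offset=4 data="naB" -> buffer=fNBLnaBgMutcuSnW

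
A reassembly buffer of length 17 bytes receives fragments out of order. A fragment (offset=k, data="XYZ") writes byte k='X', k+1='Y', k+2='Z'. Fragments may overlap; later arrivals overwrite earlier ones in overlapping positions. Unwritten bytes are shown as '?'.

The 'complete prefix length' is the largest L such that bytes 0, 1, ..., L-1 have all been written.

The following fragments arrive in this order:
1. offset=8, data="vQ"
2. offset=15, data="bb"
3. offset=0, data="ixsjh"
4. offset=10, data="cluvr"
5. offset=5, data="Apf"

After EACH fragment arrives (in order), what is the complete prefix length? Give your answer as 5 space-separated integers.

Answer: 0 0 5 5 17

Derivation:
Fragment 1: offset=8 data="vQ" -> buffer=????????vQ??????? -> prefix_len=0
Fragment 2: offset=15 data="bb" -> buffer=????????vQ?????bb -> prefix_len=0
Fragment 3: offset=0 data="ixsjh" -> buffer=ixsjh???vQ?????bb -> prefix_len=5
Fragment 4: offset=10 data="cluvr" -> buffer=ixsjh???vQcluvrbb -> prefix_len=5
Fragment 5: offset=5 data="Apf" -> buffer=ixsjhApfvQcluvrbb -> prefix_len=17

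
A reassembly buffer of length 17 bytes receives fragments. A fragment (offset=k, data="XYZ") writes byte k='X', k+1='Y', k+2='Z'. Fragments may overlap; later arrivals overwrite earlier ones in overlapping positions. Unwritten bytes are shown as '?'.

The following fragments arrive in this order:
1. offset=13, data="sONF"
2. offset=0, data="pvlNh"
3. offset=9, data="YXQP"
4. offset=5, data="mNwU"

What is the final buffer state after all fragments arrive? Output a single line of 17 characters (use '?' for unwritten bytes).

Answer: pvlNhmNwUYXQPsONF

Derivation:
Fragment 1: offset=13 data="sONF" -> buffer=?????????????sONF
Fragment 2: offset=0 data="pvlNh" -> buffer=pvlNh????????sONF
Fragment 3: offset=9 data="YXQP" -> buffer=pvlNh????YXQPsONF
Fragment 4: offset=5 data="mNwU" -> buffer=pvlNhmNwUYXQPsONF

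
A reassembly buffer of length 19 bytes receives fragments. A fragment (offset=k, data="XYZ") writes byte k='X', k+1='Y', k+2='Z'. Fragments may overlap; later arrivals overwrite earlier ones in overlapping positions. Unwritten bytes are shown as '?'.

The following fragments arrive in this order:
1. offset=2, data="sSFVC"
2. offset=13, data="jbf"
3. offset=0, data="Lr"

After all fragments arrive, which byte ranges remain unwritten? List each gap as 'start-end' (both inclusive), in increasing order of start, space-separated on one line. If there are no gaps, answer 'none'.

Fragment 1: offset=2 len=5
Fragment 2: offset=13 len=3
Fragment 3: offset=0 len=2
Gaps: 7-12 16-18

Answer: 7-12 16-18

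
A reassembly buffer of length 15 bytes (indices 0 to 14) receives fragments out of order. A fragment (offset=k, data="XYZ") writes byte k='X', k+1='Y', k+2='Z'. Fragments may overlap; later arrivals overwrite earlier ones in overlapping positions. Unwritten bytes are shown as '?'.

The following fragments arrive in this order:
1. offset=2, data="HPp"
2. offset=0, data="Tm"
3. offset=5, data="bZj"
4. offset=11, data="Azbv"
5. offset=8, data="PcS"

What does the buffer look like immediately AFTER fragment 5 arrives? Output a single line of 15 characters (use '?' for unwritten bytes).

Answer: TmHPpbZjPcSAzbv

Derivation:
Fragment 1: offset=2 data="HPp" -> buffer=??HPp??????????
Fragment 2: offset=0 data="Tm" -> buffer=TmHPp??????????
Fragment 3: offset=5 data="bZj" -> buffer=TmHPpbZj???????
Fragment 4: offset=11 data="Azbv" -> buffer=TmHPpbZj???Azbv
Fragment 5: offset=8 data="PcS" -> buffer=TmHPpbZjPcSAzbv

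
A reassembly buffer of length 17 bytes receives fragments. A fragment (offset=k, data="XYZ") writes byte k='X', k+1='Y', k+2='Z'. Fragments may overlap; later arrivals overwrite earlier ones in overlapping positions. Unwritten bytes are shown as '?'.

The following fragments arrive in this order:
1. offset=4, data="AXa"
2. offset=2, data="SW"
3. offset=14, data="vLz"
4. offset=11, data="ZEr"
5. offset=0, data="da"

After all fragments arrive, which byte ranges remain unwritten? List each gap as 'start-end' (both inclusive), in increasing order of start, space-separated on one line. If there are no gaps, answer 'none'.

Fragment 1: offset=4 len=3
Fragment 2: offset=2 len=2
Fragment 3: offset=14 len=3
Fragment 4: offset=11 len=3
Fragment 5: offset=0 len=2
Gaps: 7-10

Answer: 7-10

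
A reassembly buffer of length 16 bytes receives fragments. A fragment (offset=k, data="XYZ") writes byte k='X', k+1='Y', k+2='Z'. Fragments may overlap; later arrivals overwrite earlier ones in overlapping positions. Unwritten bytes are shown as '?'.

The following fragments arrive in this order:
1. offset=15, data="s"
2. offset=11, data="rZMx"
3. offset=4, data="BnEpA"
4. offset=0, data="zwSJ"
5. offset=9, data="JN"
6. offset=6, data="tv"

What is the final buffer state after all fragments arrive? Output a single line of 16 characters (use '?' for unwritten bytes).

Answer: zwSJBntvAJNrZMxs

Derivation:
Fragment 1: offset=15 data="s" -> buffer=???????????????s
Fragment 2: offset=11 data="rZMx" -> buffer=???????????rZMxs
Fragment 3: offset=4 data="BnEpA" -> buffer=????BnEpA??rZMxs
Fragment 4: offset=0 data="zwSJ" -> buffer=zwSJBnEpA??rZMxs
Fragment 5: offset=9 data="JN" -> buffer=zwSJBnEpAJNrZMxs
Fragment 6: offset=6 data="tv" -> buffer=zwSJBntvAJNrZMxs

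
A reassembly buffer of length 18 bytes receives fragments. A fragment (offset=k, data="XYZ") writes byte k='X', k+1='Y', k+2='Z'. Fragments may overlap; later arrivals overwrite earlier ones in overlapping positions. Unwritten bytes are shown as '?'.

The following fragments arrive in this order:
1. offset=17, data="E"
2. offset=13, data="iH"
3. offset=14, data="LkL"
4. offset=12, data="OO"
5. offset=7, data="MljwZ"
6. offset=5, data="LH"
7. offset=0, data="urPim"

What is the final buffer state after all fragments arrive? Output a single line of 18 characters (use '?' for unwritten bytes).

Fragment 1: offset=17 data="E" -> buffer=?????????????????E
Fragment 2: offset=13 data="iH" -> buffer=?????????????iH??E
Fragment 3: offset=14 data="LkL" -> buffer=?????????????iLkLE
Fragment 4: offset=12 data="OO" -> buffer=????????????OOLkLE
Fragment 5: offset=7 data="MljwZ" -> buffer=???????MljwZOOLkLE
Fragment 6: offset=5 data="LH" -> buffer=?????LHMljwZOOLkLE
Fragment 7: offset=0 data="urPim" -> buffer=urPimLHMljwZOOLkLE

Answer: urPimLHMljwZOOLkLE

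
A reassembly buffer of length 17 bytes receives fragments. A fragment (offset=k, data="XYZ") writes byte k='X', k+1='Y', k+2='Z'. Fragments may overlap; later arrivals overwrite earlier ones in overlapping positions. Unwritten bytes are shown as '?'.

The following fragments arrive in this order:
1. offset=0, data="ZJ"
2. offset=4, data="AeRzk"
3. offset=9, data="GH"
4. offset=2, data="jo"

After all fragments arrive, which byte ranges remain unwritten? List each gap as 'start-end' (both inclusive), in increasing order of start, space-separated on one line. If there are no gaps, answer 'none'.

Answer: 11-16

Derivation:
Fragment 1: offset=0 len=2
Fragment 2: offset=4 len=5
Fragment 3: offset=9 len=2
Fragment 4: offset=2 len=2
Gaps: 11-16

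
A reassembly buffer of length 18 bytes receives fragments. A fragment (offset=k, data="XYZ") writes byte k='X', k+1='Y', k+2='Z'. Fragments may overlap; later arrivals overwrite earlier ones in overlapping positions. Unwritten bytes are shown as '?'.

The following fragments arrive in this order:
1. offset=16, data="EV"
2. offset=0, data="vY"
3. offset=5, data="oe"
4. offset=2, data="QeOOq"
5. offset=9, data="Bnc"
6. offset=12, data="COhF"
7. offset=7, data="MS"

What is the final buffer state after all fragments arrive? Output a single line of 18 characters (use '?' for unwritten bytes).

Fragment 1: offset=16 data="EV" -> buffer=????????????????EV
Fragment 2: offset=0 data="vY" -> buffer=vY??????????????EV
Fragment 3: offset=5 data="oe" -> buffer=vY???oe?????????EV
Fragment 4: offset=2 data="QeOOq" -> buffer=vYQeOOq?????????EV
Fragment 5: offset=9 data="Bnc" -> buffer=vYQeOOq??Bnc????EV
Fragment 6: offset=12 data="COhF" -> buffer=vYQeOOq??BncCOhFEV
Fragment 7: offset=7 data="MS" -> buffer=vYQeOOqMSBncCOhFEV

Answer: vYQeOOqMSBncCOhFEV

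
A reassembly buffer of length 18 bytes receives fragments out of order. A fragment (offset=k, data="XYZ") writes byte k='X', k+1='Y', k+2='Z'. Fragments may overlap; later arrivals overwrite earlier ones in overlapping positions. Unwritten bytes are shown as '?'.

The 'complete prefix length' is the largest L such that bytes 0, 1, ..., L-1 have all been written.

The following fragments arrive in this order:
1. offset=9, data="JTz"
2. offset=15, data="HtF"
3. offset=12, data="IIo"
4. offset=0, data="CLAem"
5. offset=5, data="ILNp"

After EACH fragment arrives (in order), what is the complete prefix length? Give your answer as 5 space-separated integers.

Fragment 1: offset=9 data="JTz" -> buffer=?????????JTz?????? -> prefix_len=0
Fragment 2: offset=15 data="HtF" -> buffer=?????????JTz???HtF -> prefix_len=0
Fragment 3: offset=12 data="IIo" -> buffer=?????????JTzIIoHtF -> prefix_len=0
Fragment 4: offset=0 data="CLAem" -> buffer=CLAem????JTzIIoHtF -> prefix_len=5
Fragment 5: offset=5 data="ILNp" -> buffer=CLAemILNpJTzIIoHtF -> prefix_len=18

Answer: 0 0 0 5 18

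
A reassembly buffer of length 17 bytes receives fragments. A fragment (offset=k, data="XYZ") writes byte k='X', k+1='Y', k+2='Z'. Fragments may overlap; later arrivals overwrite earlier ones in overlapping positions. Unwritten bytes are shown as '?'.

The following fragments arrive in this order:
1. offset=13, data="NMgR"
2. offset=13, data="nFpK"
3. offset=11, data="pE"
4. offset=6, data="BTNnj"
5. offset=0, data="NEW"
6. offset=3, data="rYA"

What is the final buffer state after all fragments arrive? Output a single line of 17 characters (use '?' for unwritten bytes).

Fragment 1: offset=13 data="NMgR" -> buffer=?????????????NMgR
Fragment 2: offset=13 data="nFpK" -> buffer=?????????????nFpK
Fragment 3: offset=11 data="pE" -> buffer=???????????pEnFpK
Fragment 4: offset=6 data="BTNnj" -> buffer=??????BTNnjpEnFpK
Fragment 5: offset=0 data="NEW" -> buffer=NEW???BTNnjpEnFpK
Fragment 6: offset=3 data="rYA" -> buffer=NEWrYABTNnjpEnFpK

Answer: NEWrYABTNnjpEnFpK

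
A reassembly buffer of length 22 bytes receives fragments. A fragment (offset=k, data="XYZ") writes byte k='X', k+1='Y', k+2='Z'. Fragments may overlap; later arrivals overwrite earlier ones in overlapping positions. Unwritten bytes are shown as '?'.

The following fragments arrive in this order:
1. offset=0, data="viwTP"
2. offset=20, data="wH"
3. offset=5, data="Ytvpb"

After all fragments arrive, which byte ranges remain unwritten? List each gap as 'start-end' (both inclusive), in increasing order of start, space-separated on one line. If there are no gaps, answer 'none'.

Fragment 1: offset=0 len=5
Fragment 2: offset=20 len=2
Fragment 3: offset=5 len=5
Gaps: 10-19

Answer: 10-19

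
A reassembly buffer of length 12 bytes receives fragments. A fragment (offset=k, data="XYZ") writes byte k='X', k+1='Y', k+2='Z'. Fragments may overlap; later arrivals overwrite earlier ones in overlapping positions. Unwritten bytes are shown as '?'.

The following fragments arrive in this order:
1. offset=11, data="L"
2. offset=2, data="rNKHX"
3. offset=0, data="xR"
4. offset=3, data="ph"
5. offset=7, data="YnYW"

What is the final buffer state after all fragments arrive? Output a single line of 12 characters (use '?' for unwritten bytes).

Answer: xRrphHXYnYWL

Derivation:
Fragment 1: offset=11 data="L" -> buffer=???????????L
Fragment 2: offset=2 data="rNKHX" -> buffer=??rNKHX????L
Fragment 3: offset=0 data="xR" -> buffer=xRrNKHX????L
Fragment 4: offset=3 data="ph" -> buffer=xRrphHX????L
Fragment 5: offset=7 data="YnYW" -> buffer=xRrphHXYnYWL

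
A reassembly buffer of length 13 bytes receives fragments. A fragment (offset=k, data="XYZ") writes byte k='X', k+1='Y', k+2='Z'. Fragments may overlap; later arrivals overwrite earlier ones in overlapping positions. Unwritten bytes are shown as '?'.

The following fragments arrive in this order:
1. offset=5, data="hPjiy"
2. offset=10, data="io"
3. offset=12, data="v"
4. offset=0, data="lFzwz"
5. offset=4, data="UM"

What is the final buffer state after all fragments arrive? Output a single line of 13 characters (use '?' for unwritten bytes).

Answer: lFzwUMPjiyiov

Derivation:
Fragment 1: offset=5 data="hPjiy" -> buffer=?????hPjiy???
Fragment 2: offset=10 data="io" -> buffer=?????hPjiyio?
Fragment 3: offset=12 data="v" -> buffer=?????hPjiyiov
Fragment 4: offset=0 data="lFzwz" -> buffer=lFzwzhPjiyiov
Fragment 5: offset=4 data="UM" -> buffer=lFzwUMPjiyiov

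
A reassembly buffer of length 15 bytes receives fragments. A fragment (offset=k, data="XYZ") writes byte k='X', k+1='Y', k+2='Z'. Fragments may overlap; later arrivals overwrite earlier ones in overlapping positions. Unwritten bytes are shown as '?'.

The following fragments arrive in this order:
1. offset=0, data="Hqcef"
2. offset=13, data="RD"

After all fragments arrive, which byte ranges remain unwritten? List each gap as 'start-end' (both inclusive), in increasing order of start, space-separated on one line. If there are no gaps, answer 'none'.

Fragment 1: offset=0 len=5
Fragment 2: offset=13 len=2
Gaps: 5-12

Answer: 5-12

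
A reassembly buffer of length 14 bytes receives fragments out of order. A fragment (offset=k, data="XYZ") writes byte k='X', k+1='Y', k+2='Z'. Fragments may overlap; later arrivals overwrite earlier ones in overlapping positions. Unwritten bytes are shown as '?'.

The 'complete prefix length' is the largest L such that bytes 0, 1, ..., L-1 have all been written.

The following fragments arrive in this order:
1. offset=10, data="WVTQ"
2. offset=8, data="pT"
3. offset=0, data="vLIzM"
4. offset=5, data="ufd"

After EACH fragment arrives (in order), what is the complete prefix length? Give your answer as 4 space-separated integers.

Fragment 1: offset=10 data="WVTQ" -> buffer=??????????WVTQ -> prefix_len=0
Fragment 2: offset=8 data="pT" -> buffer=????????pTWVTQ -> prefix_len=0
Fragment 3: offset=0 data="vLIzM" -> buffer=vLIzM???pTWVTQ -> prefix_len=5
Fragment 4: offset=5 data="ufd" -> buffer=vLIzMufdpTWVTQ -> prefix_len=14

Answer: 0 0 5 14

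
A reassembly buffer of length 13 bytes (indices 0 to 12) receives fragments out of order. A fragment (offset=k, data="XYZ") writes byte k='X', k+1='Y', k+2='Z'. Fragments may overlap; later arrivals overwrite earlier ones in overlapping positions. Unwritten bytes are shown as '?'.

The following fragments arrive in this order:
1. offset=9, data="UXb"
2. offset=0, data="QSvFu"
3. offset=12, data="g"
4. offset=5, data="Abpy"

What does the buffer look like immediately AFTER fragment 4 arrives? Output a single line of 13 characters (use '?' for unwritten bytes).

Fragment 1: offset=9 data="UXb" -> buffer=?????????UXb?
Fragment 2: offset=0 data="QSvFu" -> buffer=QSvFu????UXb?
Fragment 3: offset=12 data="g" -> buffer=QSvFu????UXbg
Fragment 4: offset=5 data="Abpy" -> buffer=QSvFuAbpyUXbg

Answer: QSvFuAbpyUXbg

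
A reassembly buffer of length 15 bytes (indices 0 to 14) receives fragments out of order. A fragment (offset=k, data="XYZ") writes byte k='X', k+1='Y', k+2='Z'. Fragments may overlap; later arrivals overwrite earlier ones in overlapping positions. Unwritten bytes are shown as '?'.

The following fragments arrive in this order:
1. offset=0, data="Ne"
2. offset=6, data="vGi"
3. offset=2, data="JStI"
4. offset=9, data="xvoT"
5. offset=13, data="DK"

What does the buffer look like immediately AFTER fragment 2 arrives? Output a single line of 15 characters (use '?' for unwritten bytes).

Answer: Ne????vGi??????

Derivation:
Fragment 1: offset=0 data="Ne" -> buffer=Ne?????????????
Fragment 2: offset=6 data="vGi" -> buffer=Ne????vGi??????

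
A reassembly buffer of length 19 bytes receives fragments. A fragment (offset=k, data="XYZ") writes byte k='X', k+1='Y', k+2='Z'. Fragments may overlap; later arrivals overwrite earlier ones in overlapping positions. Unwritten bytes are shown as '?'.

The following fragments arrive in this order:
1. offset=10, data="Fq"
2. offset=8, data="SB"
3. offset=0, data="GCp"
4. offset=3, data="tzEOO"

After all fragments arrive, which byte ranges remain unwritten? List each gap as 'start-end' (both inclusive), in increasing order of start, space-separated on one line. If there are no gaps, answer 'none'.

Fragment 1: offset=10 len=2
Fragment 2: offset=8 len=2
Fragment 3: offset=0 len=3
Fragment 4: offset=3 len=5
Gaps: 12-18

Answer: 12-18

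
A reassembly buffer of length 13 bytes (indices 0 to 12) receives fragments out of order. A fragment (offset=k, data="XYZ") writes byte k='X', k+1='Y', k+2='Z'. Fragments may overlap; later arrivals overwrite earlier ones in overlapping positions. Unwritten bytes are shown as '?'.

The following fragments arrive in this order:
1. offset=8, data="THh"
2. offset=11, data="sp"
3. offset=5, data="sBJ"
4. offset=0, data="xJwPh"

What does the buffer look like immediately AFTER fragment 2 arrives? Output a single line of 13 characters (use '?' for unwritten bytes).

Fragment 1: offset=8 data="THh" -> buffer=????????THh??
Fragment 2: offset=11 data="sp" -> buffer=????????THhsp

Answer: ????????THhsp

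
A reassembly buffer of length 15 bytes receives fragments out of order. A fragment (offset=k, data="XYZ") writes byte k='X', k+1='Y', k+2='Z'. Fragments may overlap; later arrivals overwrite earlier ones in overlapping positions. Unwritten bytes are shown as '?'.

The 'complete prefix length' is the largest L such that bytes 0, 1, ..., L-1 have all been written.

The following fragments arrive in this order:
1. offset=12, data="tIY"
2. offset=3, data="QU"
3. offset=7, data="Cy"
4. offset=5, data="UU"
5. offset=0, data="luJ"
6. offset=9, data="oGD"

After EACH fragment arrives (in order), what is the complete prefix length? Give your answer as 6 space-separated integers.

Answer: 0 0 0 0 9 15

Derivation:
Fragment 1: offset=12 data="tIY" -> buffer=????????????tIY -> prefix_len=0
Fragment 2: offset=3 data="QU" -> buffer=???QU???????tIY -> prefix_len=0
Fragment 3: offset=7 data="Cy" -> buffer=???QU??Cy???tIY -> prefix_len=0
Fragment 4: offset=5 data="UU" -> buffer=???QUUUCy???tIY -> prefix_len=0
Fragment 5: offset=0 data="luJ" -> buffer=luJQUUUCy???tIY -> prefix_len=9
Fragment 6: offset=9 data="oGD" -> buffer=luJQUUUCyoGDtIY -> prefix_len=15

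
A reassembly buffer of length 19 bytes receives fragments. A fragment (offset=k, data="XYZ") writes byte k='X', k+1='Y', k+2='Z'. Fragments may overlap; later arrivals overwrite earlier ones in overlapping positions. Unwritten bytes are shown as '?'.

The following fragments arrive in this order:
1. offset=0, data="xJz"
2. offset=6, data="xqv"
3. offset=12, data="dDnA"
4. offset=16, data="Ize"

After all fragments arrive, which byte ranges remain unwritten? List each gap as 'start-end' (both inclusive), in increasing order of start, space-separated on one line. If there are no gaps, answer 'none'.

Fragment 1: offset=0 len=3
Fragment 2: offset=6 len=3
Fragment 3: offset=12 len=4
Fragment 4: offset=16 len=3
Gaps: 3-5 9-11

Answer: 3-5 9-11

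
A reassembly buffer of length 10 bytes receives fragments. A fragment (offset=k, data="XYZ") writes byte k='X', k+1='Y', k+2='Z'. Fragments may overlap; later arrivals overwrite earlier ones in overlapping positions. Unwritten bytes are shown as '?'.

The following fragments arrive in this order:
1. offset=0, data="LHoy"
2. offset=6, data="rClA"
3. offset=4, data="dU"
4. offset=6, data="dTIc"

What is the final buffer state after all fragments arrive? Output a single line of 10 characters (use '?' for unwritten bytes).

Fragment 1: offset=0 data="LHoy" -> buffer=LHoy??????
Fragment 2: offset=6 data="rClA" -> buffer=LHoy??rClA
Fragment 3: offset=4 data="dU" -> buffer=LHoydUrClA
Fragment 4: offset=6 data="dTIc" -> buffer=LHoydUdTIc

Answer: LHoydUdTIc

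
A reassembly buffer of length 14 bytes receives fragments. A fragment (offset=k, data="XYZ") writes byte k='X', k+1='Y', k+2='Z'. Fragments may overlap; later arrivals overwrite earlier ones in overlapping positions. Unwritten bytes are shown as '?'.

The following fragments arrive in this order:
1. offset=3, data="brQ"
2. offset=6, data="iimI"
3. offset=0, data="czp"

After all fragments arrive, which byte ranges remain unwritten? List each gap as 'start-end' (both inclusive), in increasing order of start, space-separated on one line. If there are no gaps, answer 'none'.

Fragment 1: offset=3 len=3
Fragment 2: offset=6 len=4
Fragment 3: offset=0 len=3
Gaps: 10-13

Answer: 10-13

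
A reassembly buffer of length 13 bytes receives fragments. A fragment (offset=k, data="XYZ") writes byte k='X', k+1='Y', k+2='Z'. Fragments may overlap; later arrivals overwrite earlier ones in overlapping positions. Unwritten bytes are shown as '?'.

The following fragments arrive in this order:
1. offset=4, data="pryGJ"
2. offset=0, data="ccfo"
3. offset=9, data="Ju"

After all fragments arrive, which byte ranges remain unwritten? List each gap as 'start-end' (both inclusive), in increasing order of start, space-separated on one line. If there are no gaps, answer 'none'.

Fragment 1: offset=4 len=5
Fragment 2: offset=0 len=4
Fragment 3: offset=9 len=2
Gaps: 11-12

Answer: 11-12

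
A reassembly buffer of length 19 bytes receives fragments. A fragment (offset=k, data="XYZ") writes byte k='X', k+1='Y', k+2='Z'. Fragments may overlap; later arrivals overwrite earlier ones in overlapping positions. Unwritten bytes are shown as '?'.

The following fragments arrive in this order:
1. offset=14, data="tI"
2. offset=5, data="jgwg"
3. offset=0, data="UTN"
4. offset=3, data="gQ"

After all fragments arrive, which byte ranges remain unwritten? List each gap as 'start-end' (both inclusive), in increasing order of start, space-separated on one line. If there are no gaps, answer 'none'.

Answer: 9-13 16-18

Derivation:
Fragment 1: offset=14 len=2
Fragment 2: offset=5 len=4
Fragment 3: offset=0 len=3
Fragment 4: offset=3 len=2
Gaps: 9-13 16-18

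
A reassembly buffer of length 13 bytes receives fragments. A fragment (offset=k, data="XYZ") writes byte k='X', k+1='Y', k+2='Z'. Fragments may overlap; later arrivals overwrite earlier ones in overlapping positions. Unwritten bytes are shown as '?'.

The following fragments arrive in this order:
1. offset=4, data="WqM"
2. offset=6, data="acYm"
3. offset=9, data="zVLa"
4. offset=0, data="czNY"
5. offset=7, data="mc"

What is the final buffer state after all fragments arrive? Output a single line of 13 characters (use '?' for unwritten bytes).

Answer: czNYWqamczVLa

Derivation:
Fragment 1: offset=4 data="WqM" -> buffer=????WqM??????
Fragment 2: offset=6 data="acYm" -> buffer=????WqacYm???
Fragment 3: offset=9 data="zVLa" -> buffer=????WqacYzVLa
Fragment 4: offset=0 data="czNY" -> buffer=czNYWqacYzVLa
Fragment 5: offset=7 data="mc" -> buffer=czNYWqamczVLa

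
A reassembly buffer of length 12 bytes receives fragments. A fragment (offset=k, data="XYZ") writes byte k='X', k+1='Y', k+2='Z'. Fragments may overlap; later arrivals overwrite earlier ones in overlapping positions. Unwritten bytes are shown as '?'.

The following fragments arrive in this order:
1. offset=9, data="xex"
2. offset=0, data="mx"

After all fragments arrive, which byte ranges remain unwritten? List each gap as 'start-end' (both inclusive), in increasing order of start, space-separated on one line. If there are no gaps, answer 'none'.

Fragment 1: offset=9 len=3
Fragment 2: offset=0 len=2
Gaps: 2-8

Answer: 2-8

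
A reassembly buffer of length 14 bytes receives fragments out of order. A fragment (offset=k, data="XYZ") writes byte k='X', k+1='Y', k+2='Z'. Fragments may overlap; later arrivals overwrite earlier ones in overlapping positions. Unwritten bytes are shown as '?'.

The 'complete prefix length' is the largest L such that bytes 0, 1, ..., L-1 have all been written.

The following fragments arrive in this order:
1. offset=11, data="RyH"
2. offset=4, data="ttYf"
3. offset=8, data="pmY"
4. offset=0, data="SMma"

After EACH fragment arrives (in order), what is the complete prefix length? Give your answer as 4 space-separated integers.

Fragment 1: offset=11 data="RyH" -> buffer=???????????RyH -> prefix_len=0
Fragment 2: offset=4 data="ttYf" -> buffer=????ttYf???RyH -> prefix_len=0
Fragment 3: offset=8 data="pmY" -> buffer=????ttYfpmYRyH -> prefix_len=0
Fragment 4: offset=0 data="SMma" -> buffer=SMmattYfpmYRyH -> prefix_len=14

Answer: 0 0 0 14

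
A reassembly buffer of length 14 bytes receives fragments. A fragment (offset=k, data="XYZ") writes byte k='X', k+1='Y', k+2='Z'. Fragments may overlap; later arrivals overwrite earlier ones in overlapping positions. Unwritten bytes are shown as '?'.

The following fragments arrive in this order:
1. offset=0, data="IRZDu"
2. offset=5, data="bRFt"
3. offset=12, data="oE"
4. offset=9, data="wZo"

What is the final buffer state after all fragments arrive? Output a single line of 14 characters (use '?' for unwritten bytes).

Fragment 1: offset=0 data="IRZDu" -> buffer=IRZDu?????????
Fragment 2: offset=5 data="bRFt" -> buffer=IRZDubRFt?????
Fragment 3: offset=12 data="oE" -> buffer=IRZDubRFt???oE
Fragment 4: offset=9 data="wZo" -> buffer=IRZDubRFtwZooE

Answer: IRZDubRFtwZooE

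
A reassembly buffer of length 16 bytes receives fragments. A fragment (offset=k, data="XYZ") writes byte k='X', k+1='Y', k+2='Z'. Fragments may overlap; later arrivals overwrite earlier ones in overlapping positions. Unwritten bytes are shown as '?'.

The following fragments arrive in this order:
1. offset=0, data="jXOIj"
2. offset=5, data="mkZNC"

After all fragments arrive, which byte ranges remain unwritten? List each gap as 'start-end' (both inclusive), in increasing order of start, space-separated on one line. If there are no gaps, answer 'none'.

Answer: 10-15

Derivation:
Fragment 1: offset=0 len=5
Fragment 2: offset=5 len=5
Gaps: 10-15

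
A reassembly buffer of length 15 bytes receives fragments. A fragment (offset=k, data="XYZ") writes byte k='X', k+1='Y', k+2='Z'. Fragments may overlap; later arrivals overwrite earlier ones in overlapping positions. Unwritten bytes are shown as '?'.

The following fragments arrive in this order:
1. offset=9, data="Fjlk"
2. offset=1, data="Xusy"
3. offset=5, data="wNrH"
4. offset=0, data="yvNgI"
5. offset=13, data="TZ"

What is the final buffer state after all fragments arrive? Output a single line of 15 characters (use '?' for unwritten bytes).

Answer: yvNgIwNrHFjlkTZ

Derivation:
Fragment 1: offset=9 data="Fjlk" -> buffer=?????????Fjlk??
Fragment 2: offset=1 data="Xusy" -> buffer=?Xusy????Fjlk??
Fragment 3: offset=5 data="wNrH" -> buffer=?XusywNrHFjlk??
Fragment 4: offset=0 data="yvNgI" -> buffer=yvNgIwNrHFjlk??
Fragment 5: offset=13 data="TZ" -> buffer=yvNgIwNrHFjlkTZ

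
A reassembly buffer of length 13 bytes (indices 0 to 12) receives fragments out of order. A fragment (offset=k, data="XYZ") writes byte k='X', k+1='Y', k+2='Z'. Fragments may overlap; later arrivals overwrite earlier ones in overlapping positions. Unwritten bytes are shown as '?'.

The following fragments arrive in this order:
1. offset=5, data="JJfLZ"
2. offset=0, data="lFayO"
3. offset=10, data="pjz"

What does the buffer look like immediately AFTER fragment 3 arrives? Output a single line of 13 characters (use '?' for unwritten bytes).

Fragment 1: offset=5 data="JJfLZ" -> buffer=?????JJfLZ???
Fragment 2: offset=0 data="lFayO" -> buffer=lFayOJJfLZ???
Fragment 3: offset=10 data="pjz" -> buffer=lFayOJJfLZpjz

Answer: lFayOJJfLZpjz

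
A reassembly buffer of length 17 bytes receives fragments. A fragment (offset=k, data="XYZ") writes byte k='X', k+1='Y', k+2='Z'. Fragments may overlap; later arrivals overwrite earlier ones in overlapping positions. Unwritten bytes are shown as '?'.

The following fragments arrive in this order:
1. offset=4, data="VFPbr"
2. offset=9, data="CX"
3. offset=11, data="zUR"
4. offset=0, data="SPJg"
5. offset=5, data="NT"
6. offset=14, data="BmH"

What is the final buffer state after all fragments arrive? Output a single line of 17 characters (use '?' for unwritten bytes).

Fragment 1: offset=4 data="VFPbr" -> buffer=????VFPbr????????
Fragment 2: offset=9 data="CX" -> buffer=????VFPbrCX??????
Fragment 3: offset=11 data="zUR" -> buffer=????VFPbrCXzUR???
Fragment 4: offset=0 data="SPJg" -> buffer=SPJgVFPbrCXzUR???
Fragment 5: offset=5 data="NT" -> buffer=SPJgVNTbrCXzUR???
Fragment 6: offset=14 data="BmH" -> buffer=SPJgVNTbrCXzURBmH

Answer: SPJgVNTbrCXzURBmH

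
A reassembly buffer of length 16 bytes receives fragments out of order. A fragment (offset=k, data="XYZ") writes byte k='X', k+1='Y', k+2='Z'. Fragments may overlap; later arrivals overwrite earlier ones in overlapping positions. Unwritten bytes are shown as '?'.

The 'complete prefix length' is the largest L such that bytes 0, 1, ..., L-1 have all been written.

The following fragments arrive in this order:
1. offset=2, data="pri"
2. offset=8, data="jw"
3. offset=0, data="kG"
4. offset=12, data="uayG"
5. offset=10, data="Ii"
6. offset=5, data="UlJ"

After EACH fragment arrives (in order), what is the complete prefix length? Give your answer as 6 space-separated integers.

Answer: 0 0 5 5 5 16

Derivation:
Fragment 1: offset=2 data="pri" -> buffer=??pri??????????? -> prefix_len=0
Fragment 2: offset=8 data="jw" -> buffer=??pri???jw?????? -> prefix_len=0
Fragment 3: offset=0 data="kG" -> buffer=kGpri???jw?????? -> prefix_len=5
Fragment 4: offset=12 data="uayG" -> buffer=kGpri???jw??uayG -> prefix_len=5
Fragment 5: offset=10 data="Ii" -> buffer=kGpri???jwIiuayG -> prefix_len=5
Fragment 6: offset=5 data="UlJ" -> buffer=kGpriUlJjwIiuayG -> prefix_len=16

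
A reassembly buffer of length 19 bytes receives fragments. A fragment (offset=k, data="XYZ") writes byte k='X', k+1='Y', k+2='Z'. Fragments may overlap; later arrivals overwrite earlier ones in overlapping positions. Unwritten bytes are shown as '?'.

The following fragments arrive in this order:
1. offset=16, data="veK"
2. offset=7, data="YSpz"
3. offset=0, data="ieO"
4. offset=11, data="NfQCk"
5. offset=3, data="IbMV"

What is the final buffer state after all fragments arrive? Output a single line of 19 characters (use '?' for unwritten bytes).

Answer: ieOIbMVYSpzNfQCkveK

Derivation:
Fragment 1: offset=16 data="veK" -> buffer=????????????????veK
Fragment 2: offset=7 data="YSpz" -> buffer=???????YSpz?????veK
Fragment 3: offset=0 data="ieO" -> buffer=ieO????YSpz?????veK
Fragment 4: offset=11 data="NfQCk" -> buffer=ieO????YSpzNfQCkveK
Fragment 5: offset=3 data="IbMV" -> buffer=ieOIbMVYSpzNfQCkveK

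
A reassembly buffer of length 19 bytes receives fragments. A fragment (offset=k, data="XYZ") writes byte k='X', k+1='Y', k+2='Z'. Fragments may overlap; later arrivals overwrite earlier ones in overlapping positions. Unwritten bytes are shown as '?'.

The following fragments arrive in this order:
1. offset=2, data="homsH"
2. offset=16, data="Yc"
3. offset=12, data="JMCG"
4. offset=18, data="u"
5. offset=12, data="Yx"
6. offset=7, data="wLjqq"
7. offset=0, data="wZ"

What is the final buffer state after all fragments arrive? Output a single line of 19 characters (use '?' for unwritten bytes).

Fragment 1: offset=2 data="homsH" -> buffer=??homsH????????????
Fragment 2: offset=16 data="Yc" -> buffer=??homsH?????????Yc?
Fragment 3: offset=12 data="JMCG" -> buffer=??homsH?????JMCGYc?
Fragment 4: offset=18 data="u" -> buffer=??homsH?????JMCGYcu
Fragment 5: offset=12 data="Yx" -> buffer=??homsH?????YxCGYcu
Fragment 6: offset=7 data="wLjqq" -> buffer=??homsHwLjqqYxCGYcu
Fragment 7: offset=0 data="wZ" -> buffer=wZhomsHwLjqqYxCGYcu

Answer: wZhomsHwLjqqYxCGYcu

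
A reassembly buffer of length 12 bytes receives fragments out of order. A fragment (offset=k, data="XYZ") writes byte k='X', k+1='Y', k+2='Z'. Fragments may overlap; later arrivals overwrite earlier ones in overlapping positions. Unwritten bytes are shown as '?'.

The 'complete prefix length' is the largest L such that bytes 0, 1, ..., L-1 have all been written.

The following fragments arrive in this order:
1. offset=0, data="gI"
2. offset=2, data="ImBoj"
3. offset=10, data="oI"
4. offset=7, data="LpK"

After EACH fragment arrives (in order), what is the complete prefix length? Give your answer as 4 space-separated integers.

Answer: 2 7 7 12

Derivation:
Fragment 1: offset=0 data="gI" -> buffer=gI?????????? -> prefix_len=2
Fragment 2: offset=2 data="ImBoj" -> buffer=gIImBoj????? -> prefix_len=7
Fragment 3: offset=10 data="oI" -> buffer=gIImBoj???oI -> prefix_len=7
Fragment 4: offset=7 data="LpK" -> buffer=gIImBojLpKoI -> prefix_len=12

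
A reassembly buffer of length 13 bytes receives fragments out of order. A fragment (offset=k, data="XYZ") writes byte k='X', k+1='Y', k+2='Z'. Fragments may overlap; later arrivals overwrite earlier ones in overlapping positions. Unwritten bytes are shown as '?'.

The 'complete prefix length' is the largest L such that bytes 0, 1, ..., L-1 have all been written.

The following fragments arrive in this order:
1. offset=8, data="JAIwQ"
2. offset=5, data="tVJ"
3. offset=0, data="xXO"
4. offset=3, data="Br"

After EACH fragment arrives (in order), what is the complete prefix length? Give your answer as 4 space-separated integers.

Fragment 1: offset=8 data="JAIwQ" -> buffer=????????JAIwQ -> prefix_len=0
Fragment 2: offset=5 data="tVJ" -> buffer=?????tVJJAIwQ -> prefix_len=0
Fragment 3: offset=0 data="xXO" -> buffer=xXO??tVJJAIwQ -> prefix_len=3
Fragment 4: offset=3 data="Br" -> buffer=xXOBrtVJJAIwQ -> prefix_len=13

Answer: 0 0 3 13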